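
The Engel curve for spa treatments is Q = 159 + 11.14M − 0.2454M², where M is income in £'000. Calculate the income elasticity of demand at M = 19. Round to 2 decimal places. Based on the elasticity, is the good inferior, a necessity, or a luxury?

At M = 19: Q = 282.0706.
dQ/dM = 11.14 − 0.4908M = 1.81480.
η = (dQ/dM)·(M/Q) = 1.81480 × (19/282.0706) = 0.12.
0 < η < 1 ⇒ necessity.

0.12 (necessity)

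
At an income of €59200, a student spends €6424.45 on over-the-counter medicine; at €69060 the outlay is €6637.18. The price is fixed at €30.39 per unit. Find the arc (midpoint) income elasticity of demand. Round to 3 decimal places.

0.212

With a constant price, Q₁ = 6424.45/30.39 = 211.400 and Q₂ = 6637.18/30.39 = 218.400 (equivalently, work directly with expenditure since P cancels).
Midpoint %ΔQ = (6637.18 − 6424.45)/6530.82 = 0.03257; midpoint %ΔI = (69060 − 59200)/64130 = 0.15375.
η = 0.03257 / 0.15375 = 0.212.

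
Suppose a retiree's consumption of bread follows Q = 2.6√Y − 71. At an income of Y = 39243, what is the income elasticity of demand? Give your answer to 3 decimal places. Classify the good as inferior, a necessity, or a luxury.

0.580 (necessity)

At Y = 39243: Q = 444.056.
dQ/dY = 2.6/(2√Y) = 0.00656239 at this income.
η = (dQ/dY)·(Y/Q) = 0.00656239 × (39243/444.056) = 0.580.
Since 0 < η < 1, the good is a necessity.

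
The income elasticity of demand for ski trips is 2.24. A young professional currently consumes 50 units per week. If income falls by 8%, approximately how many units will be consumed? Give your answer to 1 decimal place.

%ΔQ ≈ η × %ΔI = 2.24 × (-8%) = -17.92%.
New Q ≈ 50 × (1 − 0.1792) = 41.0.

41.0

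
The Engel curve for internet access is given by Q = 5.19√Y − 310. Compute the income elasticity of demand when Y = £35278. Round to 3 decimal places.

At Y = 35278: Q = 664.809.
dQ/dY = 5.19/(2√Y) = 0.0138161 at this income.
η = (dQ/dY)·(Y/Q) = 0.0138161 × (35278/664.809) = 0.733.

0.733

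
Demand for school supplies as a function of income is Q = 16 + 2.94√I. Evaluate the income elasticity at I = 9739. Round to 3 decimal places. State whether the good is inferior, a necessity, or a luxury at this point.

0.474 (necessity)

At I = 9739: Q = 306.138.
dQ/dI = 2.94/(2√I) = 0.0148957 at this income.
η = (dQ/dI)·(I/Q) = 0.0148957 × (9739/306.138) = 0.474.
Since 0 < η < 1, the good is a necessity.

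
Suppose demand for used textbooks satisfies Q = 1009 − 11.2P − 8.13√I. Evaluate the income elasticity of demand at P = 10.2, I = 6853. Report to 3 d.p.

-1.518

At P = 10.2, I = 6853: Q = 221.735.
Holding P constant, ∂Q/∂I = -8.13/(2√I) = -0.0491044.
η_I = (∂Q/∂I)·(I/Q) = -0.0491044 × (6853/221.735) = -1.518.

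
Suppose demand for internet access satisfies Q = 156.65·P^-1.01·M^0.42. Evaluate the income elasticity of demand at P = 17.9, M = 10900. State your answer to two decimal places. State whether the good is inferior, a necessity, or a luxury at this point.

0.42 (necessity)

For a multiplicative demand Q = A·P^α·M^β, the income elasticity is β everywhere.
Here β = 0.42, so η = 0.42.
Since 0 < η < 1, this is a necessity.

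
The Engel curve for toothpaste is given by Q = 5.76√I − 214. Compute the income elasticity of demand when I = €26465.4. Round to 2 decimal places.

0.65

At I = 26465.4: Q = 723.048.
dQ/dI = 5.76/(2√I) = 0.0177033 at this income.
η = (dQ/dI)·(I/Q) = 0.0177033 × (26465.4/723.048) = 0.65.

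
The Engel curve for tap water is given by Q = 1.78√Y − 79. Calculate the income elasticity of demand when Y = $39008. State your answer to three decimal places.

At Y = 39008: Q = 272.558.
dQ/dY = 1.78/(2√Y) = 0.00450623 at this income.
η = (dQ/dY)·(Y/Q) = 0.00450623 × (39008/272.558) = 0.645.

0.645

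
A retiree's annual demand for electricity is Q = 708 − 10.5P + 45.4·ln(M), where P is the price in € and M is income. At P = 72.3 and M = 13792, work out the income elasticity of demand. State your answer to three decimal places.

At P = 72.3, M = 13792: Q = 381.596.
Holding P constant, ∂Q/∂M = 45.4/M = 0.00329176.
η_M = (∂Q/∂M)·(M/Q) = 0.00329176 × (13792/381.596) = 0.119.

0.119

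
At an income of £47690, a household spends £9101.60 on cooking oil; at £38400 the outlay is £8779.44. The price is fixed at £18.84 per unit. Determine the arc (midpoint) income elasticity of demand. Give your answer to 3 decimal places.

With a constant price, Q₁ = 9101.60/18.84 = 483.100 and Q₂ = 8779.44/18.84 = 466.000 (equivalently, work directly with expenditure since P cancels).
Midpoint %ΔQ = (8779.44 − 9101.60)/8940.52 = -0.03603; midpoint %ΔI = (38400 − 47690)/43045 = -0.21582.
η = -0.03603 / -0.21582 = 0.167.

0.167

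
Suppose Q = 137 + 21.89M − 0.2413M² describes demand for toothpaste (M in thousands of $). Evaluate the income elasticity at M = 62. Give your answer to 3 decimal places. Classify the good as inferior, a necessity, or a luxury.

At M = 62: Q = 566.6228.
dQ/dM = 21.89 − 0.4826M = -8.03120.
η = (dQ/dM)·(M/Q) = -8.03120 × (62/566.6228) = -0.879.
η < 0 ⇒ inferior good.

-0.879 (inferior good)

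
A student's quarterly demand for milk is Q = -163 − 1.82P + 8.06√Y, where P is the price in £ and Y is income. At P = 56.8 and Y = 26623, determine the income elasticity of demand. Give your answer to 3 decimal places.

At P = 56.8, Y = 26623: Q = 1048.738.
Holding P constant, ∂Q/∂Y = 8.06/(2√Y) = 0.0246988.
η_Y = (∂Q/∂Y)·(Y/Q) = 0.0246988 × (26623/1048.738) = 0.627.

0.627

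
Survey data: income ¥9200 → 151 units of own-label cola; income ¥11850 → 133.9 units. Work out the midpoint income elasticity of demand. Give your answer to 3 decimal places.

ΔQ = 133.9 − 151 = -17.1; midpoint Q̄ = (151 + 133.9)/2 = 142.45.
ΔI = 11850 − 9200 = 2650; midpoint Ī = (9200 + 11850)/2 = 10525.
η = (ΔQ/Q̄) ÷ (ΔI/Ī) = (-17.1/142.45) ÷ (2650/10525) = -0.477.

-0.477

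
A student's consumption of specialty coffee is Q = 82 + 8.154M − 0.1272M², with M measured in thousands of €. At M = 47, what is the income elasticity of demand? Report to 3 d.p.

At M = 47: Q = 184.2532.
dQ/dM = 8.154 − 0.2544M = -3.80280.
η = (dQ/dM)·(M/Q) = -3.80280 × (47/184.2532) = -0.970.

-0.970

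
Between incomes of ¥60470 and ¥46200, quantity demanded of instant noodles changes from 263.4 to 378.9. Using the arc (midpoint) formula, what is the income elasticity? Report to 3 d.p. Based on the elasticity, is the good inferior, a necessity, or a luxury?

ΔQ = 378.9 − 263.4 = 115.5; midpoint Q̄ = (263.4 + 378.9)/2 = 321.15.
ΔI = 46200 − 60470 = -14270; midpoint Ī = (60470 + 46200)/2 = 53335.
η = (ΔQ/Q̄) ÷ (ΔI/Ī) = (115.5/321.15) ÷ (-14270/53335) = -1.344.
η < 0 ⇒ inferior good.

-1.344 (inferior good)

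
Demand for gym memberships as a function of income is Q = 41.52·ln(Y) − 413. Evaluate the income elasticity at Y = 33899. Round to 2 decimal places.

2.07

At Y = 33899: Q = 20.101.
dQ/dY = 41.52/Y = 0.00122481 at this income.
η = (dQ/dY)·(Y/Q) = 0.00122481 × (33899/20.101) = 2.07.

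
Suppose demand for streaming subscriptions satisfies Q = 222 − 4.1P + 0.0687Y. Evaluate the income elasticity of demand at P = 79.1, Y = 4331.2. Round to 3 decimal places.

1.524

At P = 79.1, Y = 4331.2: Q = 195.243.
Holding P constant, ∂Q/∂Y = 0.0687.
η_Y = (∂Q/∂Y)·(Y/Q) = 0.0687 × (4331.2/195.243) = 1.524.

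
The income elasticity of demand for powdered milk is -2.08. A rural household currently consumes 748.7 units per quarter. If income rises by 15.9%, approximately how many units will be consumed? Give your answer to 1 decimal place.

501.1

%ΔQ ≈ η × %ΔI = -2.08 × 15.9% = -33.072%.
New Q ≈ 748.7 × (1 − 0.33072) = 501.1.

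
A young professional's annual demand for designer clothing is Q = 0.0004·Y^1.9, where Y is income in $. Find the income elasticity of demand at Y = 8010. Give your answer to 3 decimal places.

1.900

For Q = A·Y^β the income elasticity is constant and equal to β.
Here β = 1.9, so η = 1.900.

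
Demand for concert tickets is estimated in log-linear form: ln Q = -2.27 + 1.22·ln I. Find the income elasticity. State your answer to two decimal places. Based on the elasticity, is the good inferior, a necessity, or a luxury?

In a log-linear demand, the coefficient on ln I is the income elasticity.
So η = 1.22.
η > 1 ⇒ luxury.

1.22 (luxury)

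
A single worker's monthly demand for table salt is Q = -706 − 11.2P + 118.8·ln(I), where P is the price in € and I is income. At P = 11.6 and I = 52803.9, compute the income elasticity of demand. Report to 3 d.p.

At P = 11.6, I = 52803.9: Q = 455.952.
Holding P constant, ∂Q/∂I = 118.8/I = 0.00224983.
η_I = (∂Q/∂I)·(I/Q) = 0.00224983 × (52803.9/455.952) = 0.261.

0.261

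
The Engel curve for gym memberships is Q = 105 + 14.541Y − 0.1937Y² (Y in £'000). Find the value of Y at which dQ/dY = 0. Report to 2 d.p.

37.53

dQ/dY = 14.541 − 0.3874Y.
The good is inferior where dQ/dY < 0. Setting dQ/dY = 0 gives Y = 14.541 / 0.3874 = 37.53.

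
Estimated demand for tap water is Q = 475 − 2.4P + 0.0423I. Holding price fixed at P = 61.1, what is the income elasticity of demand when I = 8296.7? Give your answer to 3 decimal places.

At P = 61.1, I = 8296.7: Q = 679.310.
Holding P constant, ∂Q/∂I = 0.0423.
η_I = (∂Q/∂I)·(I/Q) = 0.0423 × (8296.7/679.310) = 0.517.

0.517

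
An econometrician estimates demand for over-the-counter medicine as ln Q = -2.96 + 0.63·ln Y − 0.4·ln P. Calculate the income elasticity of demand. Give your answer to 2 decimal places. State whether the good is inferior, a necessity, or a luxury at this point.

0.63 (necessity)

In a log-linear demand, the coefficient on ln Y is the income elasticity.
So η = 0.63.
0 < η < 1 ⇒ necessity.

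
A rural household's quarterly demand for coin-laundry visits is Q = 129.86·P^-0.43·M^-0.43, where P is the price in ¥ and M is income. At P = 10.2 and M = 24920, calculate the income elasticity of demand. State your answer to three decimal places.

-0.430

For a multiplicative demand Q = A·P^α·M^β, the income elasticity is β everywhere.
Here β = -0.43, so η = -0.430.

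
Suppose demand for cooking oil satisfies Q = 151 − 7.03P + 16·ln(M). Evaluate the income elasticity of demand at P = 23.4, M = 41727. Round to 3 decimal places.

0.102

At P = 23.4, M = 41727: Q = 156.720.
Holding P constant, ∂Q/∂M = 16/M = 0.000383445.
η_M = (∂Q/∂M)·(M/Q) = 0.000383445 × (41727/156.720) = 0.102.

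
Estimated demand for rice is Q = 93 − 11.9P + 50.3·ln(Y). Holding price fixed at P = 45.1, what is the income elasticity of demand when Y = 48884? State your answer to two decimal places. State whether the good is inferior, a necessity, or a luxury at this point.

At P = 45.1, Y = 48884: Q = 99.409.
Holding P constant, ∂Q/∂Y = 50.3/Y = 0.00102897.
η_Y = (∂Q/∂Y)·(Y/Q) = 0.00102897 × (48884/99.409) = 0.51.
Since 0 < η < 1, this is a necessity.

0.51 (necessity)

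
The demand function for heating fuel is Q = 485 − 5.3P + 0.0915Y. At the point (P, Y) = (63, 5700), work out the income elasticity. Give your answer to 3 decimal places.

At P = 63, Y = 5700: Q = 672.650.
Holding P constant, ∂Q/∂Y = 0.0915.
η_Y = (∂Q/∂Y)·(Y/Q) = 0.0915 × (5700/672.650) = 0.775.

0.775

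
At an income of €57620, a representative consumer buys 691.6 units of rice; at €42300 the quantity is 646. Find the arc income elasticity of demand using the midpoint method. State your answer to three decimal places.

0.222

ΔQ = 646 − 691.6 = -45.6; midpoint Q̄ = (691.6 + 646)/2 = 668.8.
ΔI = 42300 − 57620 = -15320; midpoint Ī = (57620 + 42300)/2 = 49960.
η = (ΔQ/Q̄) ÷ (ΔI/Ī) = (-45.6/668.8) ÷ (-15320/49960) = 0.222.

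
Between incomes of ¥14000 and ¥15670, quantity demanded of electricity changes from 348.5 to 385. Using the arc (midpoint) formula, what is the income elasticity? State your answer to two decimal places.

0.88

ΔQ = 385 − 348.5 = 36.5; midpoint Q̄ = (348.5 + 385)/2 = 366.75.
ΔI = 15670 − 14000 = 1670; midpoint Ī = (14000 + 15670)/2 = 14835.
η = (ΔQ/Q̄) ÷ (ΔI/Ī) = (36.5/366.75) ÷ (1670/14835) = 0.88.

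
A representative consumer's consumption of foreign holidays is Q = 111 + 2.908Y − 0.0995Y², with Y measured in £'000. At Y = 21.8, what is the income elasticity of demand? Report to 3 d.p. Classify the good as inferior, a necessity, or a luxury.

At Y = 21.8: Q = 127.1080.
dQ/dY = 2.908 − 0.199Y = -1.43020.
η = (dQ/dY)·(Y/Q) = -1.43020 × (21.8/127.1080) = -0.245.
η < 0 ⇒ inferior good.

-0.245 (inferior good)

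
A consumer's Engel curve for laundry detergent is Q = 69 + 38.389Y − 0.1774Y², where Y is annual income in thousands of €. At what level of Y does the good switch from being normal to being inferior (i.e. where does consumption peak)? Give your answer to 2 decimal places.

108.20

dQ/dY = 38.389 − 0.3548Y.
The good is inferior where dQ/dY < 0. Setting dQ/dY = 0 gives Y = 38.389 / 0.3548 = 108.20.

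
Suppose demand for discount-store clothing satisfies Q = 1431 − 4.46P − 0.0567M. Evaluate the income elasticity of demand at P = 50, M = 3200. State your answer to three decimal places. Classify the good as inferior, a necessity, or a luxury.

At P = 50, M = 3200: Q = 1026.560.
Holding P constant, ∂Q/∂M = −0.0567.
η_M = (∂Q/∂M)·(M/Q) = -0.0567 × (3200/1026.560) = -0.177.
Since η < 0, this is an inferior good.

-0.177 (inferior good)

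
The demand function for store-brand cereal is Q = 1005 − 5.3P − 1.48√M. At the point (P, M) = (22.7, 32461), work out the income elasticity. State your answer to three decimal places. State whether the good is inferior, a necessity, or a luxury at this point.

At P = 22.7, M = 32461: Q = 618.039.
Holding P constant, ∂Q/∂M = -1.48/(2√M) = -0.00410725.
η_M = (∂Q/∂M)·(M/Q) = -0.00410725 × (32461/618.039) = -0.216.
Since η < 0, this is an inferior good.

-0.216 (inferior good)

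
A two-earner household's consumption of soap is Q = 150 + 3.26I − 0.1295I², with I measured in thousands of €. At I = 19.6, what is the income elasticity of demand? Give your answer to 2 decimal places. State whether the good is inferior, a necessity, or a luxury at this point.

-0.22 (inferior good)

At I = 19.6: Q = 164.1473.
dQ/dI = 3.26 − 0.259I = -1.81640.
η = (dQ/dI)·(I/Q) = -1.81640 × (19.6/164.1473) = -0.22.
η < 0 ⇒ inferior good.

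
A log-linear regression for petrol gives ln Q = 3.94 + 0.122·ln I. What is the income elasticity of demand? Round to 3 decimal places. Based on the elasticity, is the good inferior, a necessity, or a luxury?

0.122 (necessity)

In a log-linear demand, the coefficient on ln I is the income elasticity.
So η = 0.122.
0 < η < 1 ⇒ necessity.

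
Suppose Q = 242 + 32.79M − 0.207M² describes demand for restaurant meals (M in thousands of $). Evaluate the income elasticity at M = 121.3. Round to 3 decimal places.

-1.801

At M = 121.3: Q = 1173.6932.
dQ/dM = 32.79 − 0.414M = -17.42820.
η = (dQ/dM)·(M/Q) = -17.42820 × (121.3/1173.6932) = -1.801.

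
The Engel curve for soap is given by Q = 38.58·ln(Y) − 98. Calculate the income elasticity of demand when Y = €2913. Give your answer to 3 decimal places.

0.184

At Y = 2913: Q = 209.750.
dQ/dY = 38.58/Y = 0.0132441 at this income.
η = (dQ/dY)·(Y/Q) = 0.0132441 × (2913/209.750) = 0.184.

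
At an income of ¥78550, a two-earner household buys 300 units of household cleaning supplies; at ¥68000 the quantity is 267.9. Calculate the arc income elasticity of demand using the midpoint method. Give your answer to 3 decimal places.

ΔQ = 267.9 − 300 = -32.1; midpoint Q̄ = (300 + 267.9)/2 = 283.95.
ΔI = 68000 − 78550 = -10550; midpoint Ī = (78550 + 68000)/2 = 73275.
η = (ΔQ/Q̄) ÷ (ΔI/Ī) = (-32.1/283.95) ÷ (-10550/73275) = 0.785.

0.785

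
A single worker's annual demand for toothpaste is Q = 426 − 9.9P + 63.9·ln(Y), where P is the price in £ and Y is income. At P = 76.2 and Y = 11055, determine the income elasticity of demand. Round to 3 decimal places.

At P = 76.2, Y = 11055: Q = 266.570.
Holding P constant, ∂Q/∂Y = 63.9/Y = 0.00578019.
η_Y = (∂Q/∂Y)·(Y/Q) = 0.00578019 × (11055/266.570) = 0.240.

0.240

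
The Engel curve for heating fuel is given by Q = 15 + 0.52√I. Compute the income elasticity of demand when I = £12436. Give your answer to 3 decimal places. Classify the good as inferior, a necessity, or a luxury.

0.397 (necessity)

At I = 12436: Q = 72.989.
dQ/dI = 0.52/(2√I) = 0.00233149 at this income.
η = (dQ/dI)·(I/Q) = 0.00233149 × (12436/72.989) = 0.397.
Since 0 < η < 1, the good is a necessity.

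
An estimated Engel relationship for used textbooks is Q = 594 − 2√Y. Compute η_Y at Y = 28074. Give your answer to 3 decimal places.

At Y = 28074: Q = 258.894.
dQ/dY = -2/(2√Y) = -0.00596826 at this income.
η = (dQ/dY)·(Y/Q) = -0.00596826 × (28074/258.894) = -0.647.

-0.647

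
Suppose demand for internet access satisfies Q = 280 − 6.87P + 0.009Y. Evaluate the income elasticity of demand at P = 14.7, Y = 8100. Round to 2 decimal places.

0.29

At P = 14.7, Y = 8100: Q = 251.911.
Holding P constant, ∂Q/∂Y = 0.009.
η_Y = (∂Q/∂Y)·(Y/Q) = 0.009 × (8100/251.911) = 0.29.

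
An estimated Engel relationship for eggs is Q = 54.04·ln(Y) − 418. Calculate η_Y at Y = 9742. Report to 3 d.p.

0.690

At Y = 9742: Q = 78.314.
dQ/dY = 54.04/Y = 0.00554712 at this income.
η = (dQ/dY)·(Y/Q) = 0.00554712 × (9742/78.314) = 0.690.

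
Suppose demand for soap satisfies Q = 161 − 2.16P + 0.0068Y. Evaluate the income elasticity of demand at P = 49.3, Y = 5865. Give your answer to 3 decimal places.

0.423

At P = 49.3, Y = 5865: Q = 94.394.
Holding P constant, ∂Q/∂Y = 0.0068.
η_Y = (∂Q/∂Y)·(Y/Q) = 0.0068 × (5865/94.394) = 0.423.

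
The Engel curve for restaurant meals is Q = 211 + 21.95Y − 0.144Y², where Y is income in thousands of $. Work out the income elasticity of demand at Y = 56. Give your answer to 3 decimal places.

At Y = 56: Q = 988.6160.
dQ/dY = 21.95 − 0.288Y = 5.82200.
η = (dQ/dY)·(Y/Q) = 5.82200 × (56/988.6160) = 0.330.

0.330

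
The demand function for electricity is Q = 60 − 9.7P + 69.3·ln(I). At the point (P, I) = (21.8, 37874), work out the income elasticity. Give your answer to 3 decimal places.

0.120

At P = 21.8, I = 37874: Q = 579.102.
Holding P constant, ∂Q/∂I = 69.3/I = 0.00182975.
η_I = (∂Q/∂I)·(I/Q) = 0.00182975 × (37874/579.102) = 0.120.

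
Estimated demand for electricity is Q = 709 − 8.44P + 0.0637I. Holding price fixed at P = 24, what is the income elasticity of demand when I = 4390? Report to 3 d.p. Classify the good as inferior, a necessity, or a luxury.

At P = 24, I = 4390: Q = 786.083.
Holding P constant, ∂Q/∂I = 0.0637.
η_I = (∂Q/∂I)·(I/Q) = 0.0637 × (4390/786.083) = 0.356.
Since 0 < η < 1, this is a necessity.

0.356 (necessity)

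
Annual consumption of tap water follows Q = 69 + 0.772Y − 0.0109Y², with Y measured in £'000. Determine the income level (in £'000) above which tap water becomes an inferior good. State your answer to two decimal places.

dQ/dY = 0.772 − 0.0218Y.
The good is inferior where dQ/dY < 0. Setting dQ/dY = 0 gives Y = 0.772 / 0.0218 = 35.41.

35.41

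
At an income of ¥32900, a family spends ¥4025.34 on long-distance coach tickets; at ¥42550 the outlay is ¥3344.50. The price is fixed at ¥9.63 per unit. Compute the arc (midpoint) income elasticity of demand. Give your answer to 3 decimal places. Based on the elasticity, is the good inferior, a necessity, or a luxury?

With a constant price, Q₁ = 4025.34/9.63 = 418.000 and Q₂ = 3344.50/9.63 = 347.300 (equivalently, work directly with expenditure since P cancels).
Midpoint %ΔQ = (3344.50 − 4025.34)/3684.92 = -0.18476; midpoint %ΔI = (42550 − 32900)/37725 = 0.25580.
η = -0.18476 / 0.25580 = -0.722.
η < 0 ⇒ inferior good.

-0.722 (inferior good)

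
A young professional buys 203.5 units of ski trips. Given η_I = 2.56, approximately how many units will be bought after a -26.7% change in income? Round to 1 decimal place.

64.4

%ΔQ ≈ η × %ΔI = 2.56 × (-26.7%) = -68.352%.
New Q ≈ 203.5 × (1 − 0.68352) = 64.4.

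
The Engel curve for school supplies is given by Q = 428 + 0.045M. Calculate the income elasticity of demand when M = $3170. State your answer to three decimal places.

0.250

At M = 3170: Q = 570.650.
dQ/dM = 0.045.
η = (dQ/dM)·(M/Q) = 0.045 × (3170/570.650) = 0.250.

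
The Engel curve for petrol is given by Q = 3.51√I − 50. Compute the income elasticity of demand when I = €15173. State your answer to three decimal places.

At I = 15173: Q = 382.357.
dQ/dI = 3.51/(2√I) = 0.0142476 at this income.
η = (dQ/dI)·(I/Q) = 0.0142476 × (15173/382.357) = 0.565.

0.565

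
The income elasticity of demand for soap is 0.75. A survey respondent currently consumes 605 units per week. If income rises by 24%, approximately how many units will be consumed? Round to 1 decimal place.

%ΔQ ≈ η × %ΔI = 0.75 × 24% = 18%.
New Q ≈ 605 × (1 + 0.18) = 713.9.

713.9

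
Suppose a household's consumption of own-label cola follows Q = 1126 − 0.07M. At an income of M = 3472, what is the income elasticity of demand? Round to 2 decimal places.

-0.28

At M = 3472: Q = 882.960.
dQ/dM = −0.07.
η = (dQ/dM)·(M/Q) = -0.07 × (3472/882.960) = -0.28.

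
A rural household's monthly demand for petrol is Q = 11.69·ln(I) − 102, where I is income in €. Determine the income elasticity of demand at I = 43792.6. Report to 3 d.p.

0.510

At I = 43792.6: Q = 22.934.
dQ/dI = 11.69/I = 0.00026694 at this income.
η = (dQ/dI)·(I/Q) = 0.00026694 × (43792.6/22.934) = 0.510.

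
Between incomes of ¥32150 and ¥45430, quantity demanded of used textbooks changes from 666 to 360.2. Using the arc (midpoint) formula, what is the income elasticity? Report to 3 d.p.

-1.741

ΔQ = 360.2 − 666 = -305.8; midpoint Q̄ = (666 + 360.2)/2 = 513.1.
ΔI = 45430 − 32150 = 13280; midpoint Ī = (32150 + 45430)/2 = 38790.
η = (ΔQ/Q̄) ÷ (ΔI/Ī) = (-305.8/513.1) ÷ (13280/38790) = -1.741.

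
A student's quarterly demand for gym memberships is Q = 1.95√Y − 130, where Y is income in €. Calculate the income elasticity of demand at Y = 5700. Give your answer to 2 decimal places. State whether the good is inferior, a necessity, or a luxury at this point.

At Y = 5700: Q = 17.222.
dQ/dY = 1.95/(2√Y) = 0.0129142 at this income.
η = (dQ/dY)·(Y/Q) = 0.0129142 × (5700/17.222) = 4.27.
Since η > 1, the good is a luxury.

4.27 (luxury)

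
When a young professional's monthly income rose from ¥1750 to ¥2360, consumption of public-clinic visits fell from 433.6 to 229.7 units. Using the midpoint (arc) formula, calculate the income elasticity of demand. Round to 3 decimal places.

ΔQ = 229.7 − 433.6 = -203.9; midpoint Q̄ = (433.6 + 229.7)/2 = 331.65.
ΔI = 2360 − 1750 = 610; midpoint Ī = (1750 + 2360)/2 = 2055.
η = (ΔQ/Q̄) ÷ (ΔI/Ī) = (-203.9/331.65) ÷ (610/2055) = -2.071.

-2.071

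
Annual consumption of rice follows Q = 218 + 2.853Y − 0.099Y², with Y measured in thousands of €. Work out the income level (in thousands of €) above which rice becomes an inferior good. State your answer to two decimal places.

dQ/dY = 2.853 − 0.198Y.
The good is inferior where dQ/dY < 0. Setting dQ/dY = 0 gives Y = 2.853 / 0.198 = 14.41.

14.41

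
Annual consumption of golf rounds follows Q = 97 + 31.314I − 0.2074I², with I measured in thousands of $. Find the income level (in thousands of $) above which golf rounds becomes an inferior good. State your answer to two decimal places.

75.49

dQ/dI = 31.314 − 0.4148I.
The good is inferior where dQ/dI < 0. Setting dQ/dI = 0 gives I = 31.314 / 0.4148 = 75.49.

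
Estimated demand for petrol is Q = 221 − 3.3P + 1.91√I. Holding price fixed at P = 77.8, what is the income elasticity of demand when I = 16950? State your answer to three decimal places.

At P = 77.8, I = 16950: Q = 212.927.
Holding P constant, ∂Q/∂I = 1.91/(2√I) = 0.00733531.
η_I = (∂Q/∂I)·(I/Q) = 0.00733531 × (16950/212.927) = 0.584.

0.584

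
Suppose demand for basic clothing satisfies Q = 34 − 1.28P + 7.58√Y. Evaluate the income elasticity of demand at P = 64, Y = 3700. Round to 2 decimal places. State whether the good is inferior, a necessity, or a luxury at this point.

0.56 (necessity)

At P = 64, Y = 3700: Q = 413.153.
Holding P constant, ∂Q/∂Y = 7.58/(2√Y) = 0.0623072.
η_Y = (∂Q/∂Y)·(Y/Q) = 0.0623072 × (3700/413.153) = 0.56.
Since 0 < η < 1, this is a necessity.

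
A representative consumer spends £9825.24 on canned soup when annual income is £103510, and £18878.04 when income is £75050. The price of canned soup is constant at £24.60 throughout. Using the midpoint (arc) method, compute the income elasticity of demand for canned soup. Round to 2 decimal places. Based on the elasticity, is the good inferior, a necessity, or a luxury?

-1.98 (inferior good)

With a constant price, Q₁ = 9825.24/24.60 = 399.400 and Q₂ = 18878.04/24.60 = 767.400 (equivalently, work directly with expenditure since P cancels).
Midpoint %ΔQ = (18878.04 − 9825.24)/14351.64 = 0.63079; midpoint %ΔI = (75050 − 103510)/89280 = -0.31877.
η = 0.63079 / -0.31877 = -1.98.
η < 0 ⇒ inferior good.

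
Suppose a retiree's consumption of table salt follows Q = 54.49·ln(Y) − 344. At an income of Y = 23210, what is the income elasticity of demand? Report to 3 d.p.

0.267

At Y = 23210: Q = 203.752.
dQ/dY = 54.49/Y = 0.00234769 at this income.
η = (dQ/dY)·(Y/Q) = 0.00234769 × (23210/203.752) = 0.267.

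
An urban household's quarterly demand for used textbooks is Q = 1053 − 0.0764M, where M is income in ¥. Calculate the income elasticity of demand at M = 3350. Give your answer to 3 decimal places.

At M = 3350: Q = 797.060.
dQ/dM = −0.0764.
η = (dQ/dM)·(M/Q) = -0.0764 × (3350/797.060) = -0.321.

-0.321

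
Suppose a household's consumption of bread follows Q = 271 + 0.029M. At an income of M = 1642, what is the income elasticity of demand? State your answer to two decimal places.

0.15

At M = 1642: Q = 318.618.
dQ/dM = 0.029.
η = (dQ/dM)·(M/Q) = 0.029 × (1642/318.618) = 0.15.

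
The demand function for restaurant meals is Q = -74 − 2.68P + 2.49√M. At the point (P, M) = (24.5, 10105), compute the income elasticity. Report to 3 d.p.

At P = 24.5, M = 10105: Q = 110.644.
Holding P constant, ∂Q/∂M = 2.49/(2√M) = 0.0123851.
η_M = (∂Q/∂M)·(M/Q) = 0.0123851 × (10105/110.644) = 1.131.

1.131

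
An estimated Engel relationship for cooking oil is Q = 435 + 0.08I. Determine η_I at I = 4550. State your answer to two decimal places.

0.46

At I = 4550: Q = 799.000.
dQ/dI = 0.08.
η = (dQ/dI)·(I/Q) = 0.08 × (4550/799.000) = 0.46.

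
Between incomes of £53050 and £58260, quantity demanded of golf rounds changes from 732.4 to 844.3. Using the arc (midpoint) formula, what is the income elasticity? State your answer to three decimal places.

1.516

ΔQ = 844.3 − 732.4 = 111.9; midpoint Q̄ = (732.4 + 844.3)/2 = 788.35.
ΔI = 58260 − 53050 = 5210; midpoint Ī = (53050 + 58260)/2 = 55655.
η = (ΔQ/Q̄) ÷ (ΔI/Ī) = (111.9/788.35) ÷ (5210/55655) = 1.516.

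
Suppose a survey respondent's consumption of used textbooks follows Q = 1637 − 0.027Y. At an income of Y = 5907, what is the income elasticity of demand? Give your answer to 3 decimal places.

At Y = 5907: Q = 1477.511.
dQ/dY = −0.027.
η = (dQ/dY)·(Y/Q) = -0.027 × (5907/1477.511) = -0.108.

-0.108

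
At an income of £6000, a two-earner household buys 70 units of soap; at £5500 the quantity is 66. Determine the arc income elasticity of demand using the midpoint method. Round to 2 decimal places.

0.68

ΔQ = 66 − 70 = -4; midpoint Q̄ = (70 + 66)/2 = 68.
ΔI = 5500 − 6000 = -500; midpoint Ī = (6000 + 5500)/2 = 5750.
η = (ΔQ/Q̄) ÷ (ΔI/Ī) = (-4/68) ÷ (-500/5750) = 0.68.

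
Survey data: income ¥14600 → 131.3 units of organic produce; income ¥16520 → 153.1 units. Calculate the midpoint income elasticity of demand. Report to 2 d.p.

1.24

ΔQ = 153.1 − 131.3 = 21.8; midpoint Q̄ = (131.3 + 153.1)/2 = 142.2.
ΔI = 16520 − 14600 = 1920; midpoint Ī = (14600 + 16520)/2 = 15560.
η = (ΔQ/Q̄) ÷ (ΔI/Ī) = (21.8/142.2) ÷ (1920/15560) = 1.24.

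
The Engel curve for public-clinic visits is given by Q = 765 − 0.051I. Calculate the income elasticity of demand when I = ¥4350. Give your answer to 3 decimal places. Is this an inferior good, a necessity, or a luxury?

At I = 4350: Q = 543.150.
dQ/dI = −0.051.
η = (dQ/dI)·(I/Q) = -0.051 × (4350/543.150) = -0.408.
Since η < 0, the good is an inferior good.

-0.408 (inferior good)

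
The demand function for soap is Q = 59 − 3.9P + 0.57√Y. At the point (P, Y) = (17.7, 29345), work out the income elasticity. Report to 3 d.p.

At P = 17.7, Y = 29345: Q = 87.613.
Holding P constant, ∂Q/∂Y = 0.57/(2√Y) = 0.00166371.
η_Y = (∂Q/∂Y)·(Y/Q) = 0.00166371 × (29345/87.613) = 0.557.

0.557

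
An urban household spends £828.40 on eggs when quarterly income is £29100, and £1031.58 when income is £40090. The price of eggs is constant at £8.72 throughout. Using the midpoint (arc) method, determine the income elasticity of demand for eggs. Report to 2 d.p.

With a constant price, Q₁ = 828.40/8.72 = 95.000 and Q₂ = 1031.58/8.72 = 118.300 (equivalently, work directly with expenditure since P cancels).
Midpoint %ΔQ = (1031.58 − 828.40)/929.99 = 0.21848; midpoint %ΔI = (40090 − 29100)/34595 = 0.31768.
η = 0.21848 / 0.31768 = 0.69.

0.69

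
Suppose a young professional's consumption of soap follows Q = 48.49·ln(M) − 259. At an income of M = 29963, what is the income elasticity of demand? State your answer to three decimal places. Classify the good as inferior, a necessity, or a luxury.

At M = 29963: Q = 240.821.
dQ/dM = 48.49/M = 0.00161833 at this income.
η = (dQ/dM)·(M/Q) = 0.00161833 × (29963/240.821) = 0.201.
Since 0 < η < 1, the good is a necessity.

0.201 (necessity)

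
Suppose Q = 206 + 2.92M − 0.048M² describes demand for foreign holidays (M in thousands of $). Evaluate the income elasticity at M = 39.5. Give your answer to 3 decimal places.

At M = 39.5: Q = 246.4480.
dQ/dM = 2.92 − 0.096M = -0.87200.
η = (dQ/dM)·(M/Q) = -0.87200 × (39.5/246.4480) = -0.140.

-0.140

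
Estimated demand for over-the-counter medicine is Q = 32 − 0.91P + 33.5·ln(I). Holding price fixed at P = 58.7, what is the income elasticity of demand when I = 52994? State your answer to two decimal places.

At P = 58.7, I = 52994: Q = 342.994.
Holding P constant, ∂Q/∂I = 33.5/I = 0.000632147.
η_I = (∂Q/∂I)·(I/Q) = 0.000632147 × (52994/342.994) = 0.10.

0.10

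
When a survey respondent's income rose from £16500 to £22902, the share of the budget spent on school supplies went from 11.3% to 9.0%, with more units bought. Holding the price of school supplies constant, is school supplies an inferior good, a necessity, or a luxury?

Quantity rises but the budget share falls as income rises, so 0 < η < 1.

necessity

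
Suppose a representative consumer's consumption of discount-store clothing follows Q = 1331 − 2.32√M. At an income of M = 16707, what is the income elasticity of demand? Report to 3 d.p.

-0.145

At M = 16707: Q = 1031.127.
dQ/dM = -2.32/(2√M) = -0.00897447 at this income.
η = (dQ/dM)·(M/Q) = -0.00897447 × (16707/1031.127) = -0.145.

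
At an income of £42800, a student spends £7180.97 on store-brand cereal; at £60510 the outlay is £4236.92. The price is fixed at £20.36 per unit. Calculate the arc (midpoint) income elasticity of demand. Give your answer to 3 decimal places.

With a constant price, Q₁ = 7180.97/20.36 = 352.700 and Q₂ = 4236.92/20.36 = 208.100 (equivalently, work directly with expenditure since P cancels).
Midpoint %ΔQ = (4236.92 − 7180.97)/5708.95 = -0.51569; midpoint %ΔI = (60510 − 42800)/51655 = 0.34285.
η = -0.51569 / 0.34285 = -1.504.

-1.504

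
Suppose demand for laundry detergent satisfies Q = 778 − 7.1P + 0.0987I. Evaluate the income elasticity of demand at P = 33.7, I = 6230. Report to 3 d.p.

At P = 33.7, I = 6230: Q = 1153.631.
Holding P constant, ∂Q/∂I = 0.0987.
η_I = (∂Q/∂I)·(I/Q) = 0.0987 × (6230/1153.631) = 0.533.

0.533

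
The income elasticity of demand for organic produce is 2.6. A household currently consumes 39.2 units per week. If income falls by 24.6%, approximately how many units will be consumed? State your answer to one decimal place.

14.1

%ΔQ ≈ η × %ΔI = 2.6 × (-24.6%) = -63.96%.
New Q ≈ 39.2 × (1 − 0.6396) = 14.1.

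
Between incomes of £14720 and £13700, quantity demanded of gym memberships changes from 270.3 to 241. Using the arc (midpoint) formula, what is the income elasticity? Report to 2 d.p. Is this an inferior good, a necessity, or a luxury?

1.60 (luxury)

ΔQ = 241 − 270.3 = -29.3; midpoint Q̄ = (270.3 + 241)/2 = 255.65.
ΔI = 13700 − 14720 = -1020; midpoint Ī = (14720 + 13700)/2 = 14210.
η = (ΔQ/Q̄) ÷ (ΔI/Ī) = (-29.3/255.65) ÷ (-1020/14210) = 1.60.
η > 1 ⇒ luxury.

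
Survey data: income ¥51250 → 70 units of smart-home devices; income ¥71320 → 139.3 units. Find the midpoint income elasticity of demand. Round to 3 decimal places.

ΔQ = 139.3 − 70 = 69.3; midpoint Q̄ = (70 + 139.3)/2 = 104.65.
ΔI = 71320 − 51250 = 20070; midpoint Ī = (51250 + 71320)/2 = 61285.
η = (ΔQ/Q̄) ÷ (ΔI/Ī) = (69.3/104.65) ÷ (20070/61285) = 2.022.

2.022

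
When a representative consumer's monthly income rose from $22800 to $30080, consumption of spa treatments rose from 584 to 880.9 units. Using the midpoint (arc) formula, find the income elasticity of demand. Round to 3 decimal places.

ΔQ = 880.9 − 584 = 296.9; midpoint Q̄ = (584 + 880.9)/2 = 732.45.
ΔI = 30080 − 22800 = 7280; midpoint Ī = (22800 + 30080)/2 = 26440.
η = (ΔQ/Q̄) ÷ (ΔI/Ī) = (296.9/732.45) ÷ (7280/26440) = 1.472.

1.472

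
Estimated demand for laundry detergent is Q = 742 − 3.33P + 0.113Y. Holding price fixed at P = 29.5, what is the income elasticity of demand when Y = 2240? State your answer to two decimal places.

0.28

At P = 29.5, Y = 2240: Q = 896.885.
Holding P constant, ∂Q/∂Y = 0.113.
η_Y = (∂Q/∂Y)·(Y/Q) = 0.113 × (2240/896.885) = 0.28.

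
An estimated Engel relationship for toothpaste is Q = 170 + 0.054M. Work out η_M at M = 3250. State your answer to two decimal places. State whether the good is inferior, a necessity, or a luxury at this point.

0.51 (necessity)

At M = 3250: Q = 345.500.
dQ/dM = 0.054.
η = (dQ/dM)·(M/Q) = 0.054 × (3250/345.500) = 0.51.
Since 0 < η < 1, the good is a necessity.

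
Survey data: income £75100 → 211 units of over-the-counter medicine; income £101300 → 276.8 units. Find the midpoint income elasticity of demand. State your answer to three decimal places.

ΔQ = 276.8 − 211 = 65.8; midpoint Q̄ = (211 + 276.8)/2 = 243.9.
ΔI = 101300 − 75100 = 26200; midpoint Ī = (75100 + 101300)/2 = 88200.
η = (ΔQ/Q̄) ÷ (ΔI/Ī) = (65.8/243.9) ÷ (26200/88200) = 0.908.

0.908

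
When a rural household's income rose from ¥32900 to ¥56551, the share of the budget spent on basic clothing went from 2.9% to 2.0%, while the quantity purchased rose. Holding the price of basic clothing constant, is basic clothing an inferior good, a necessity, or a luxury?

necessity

Quantity rises but the budget share falls as income rises, so 0 < η < 1.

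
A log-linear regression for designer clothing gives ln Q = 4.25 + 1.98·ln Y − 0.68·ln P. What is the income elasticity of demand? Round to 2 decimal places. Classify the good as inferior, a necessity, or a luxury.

1.98 (luxury)

In a log-linear demand, the coefficient on ln Y is the income elasticity.
So η = 1.98.
η > 1 ⇒ luxury.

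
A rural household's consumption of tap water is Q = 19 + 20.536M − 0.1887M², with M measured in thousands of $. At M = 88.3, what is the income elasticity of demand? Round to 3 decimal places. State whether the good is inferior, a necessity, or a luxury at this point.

At M = 88.3: Q = 361.0557.
dQ/dM = 20.536 − 0.3774M = -12.78842.
η = (dQ/dM)·(M/Q) = -12.78842 × (88.3/361.0557) = -3.128.
η < 0 ⇒ inferior good.

-3.128 (inferior good)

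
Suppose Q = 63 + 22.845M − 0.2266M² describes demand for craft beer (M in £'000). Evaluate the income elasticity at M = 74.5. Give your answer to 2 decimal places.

-1.60

At M = 74.5: Q = 507.2659.
dQ/dM = 22.845 − 0.4532M = -10.91840.
η = (dQ/dM)·(M/Q) = -10.91840 × (74.5/507.2659) = -1.60.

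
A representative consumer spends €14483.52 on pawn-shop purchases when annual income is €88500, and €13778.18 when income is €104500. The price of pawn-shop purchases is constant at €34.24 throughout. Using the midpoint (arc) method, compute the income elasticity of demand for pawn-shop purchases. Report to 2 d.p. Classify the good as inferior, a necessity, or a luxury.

With a constant price, Q₁ = 14483.52/34.24 = 423.000 and Q₂ = 13778.18/34.24 = 402.400 (equivalently, work directly with expenditure since P cancels).
Midpoint %ΔQ = (13778.18 − 14483.52)/14130.85 = -0.04991; midpoint %ΔI = (104500 − 88500)/96500 = 0.16580.
η = -0.04991 / 0.16580 = -0.30.
η < 0 ⇒ inferior good.

-0.30 (inferior good)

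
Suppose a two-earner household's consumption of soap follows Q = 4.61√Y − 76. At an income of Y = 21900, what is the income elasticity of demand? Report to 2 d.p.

0.56

At Y = 21900: Q = 606.218.
dQ/dY = 4.61/(2√Y) = 0.0155757 at this income.
η = (dQ/dY)·(Y/Q) = 0.0155757 × (21900/606.218) = 0.56.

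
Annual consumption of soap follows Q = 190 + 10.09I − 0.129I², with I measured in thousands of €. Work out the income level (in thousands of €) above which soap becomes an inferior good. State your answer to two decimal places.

dQ/dI = 10.09 − 0.258I.
The good is inferior where dQ/dI < 0. Setting dQ/dI = 0 gives I = 10.09 / 0.258 = 39.11.

39.11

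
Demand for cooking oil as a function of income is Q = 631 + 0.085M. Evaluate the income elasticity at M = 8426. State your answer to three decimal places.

0.532

At M = 8426: Q = 1347.210.
dQ/dM = 0.085.
η = (dQ/dM)·(M/Q) = 0.085 × (8426/1347.210) = 0.532.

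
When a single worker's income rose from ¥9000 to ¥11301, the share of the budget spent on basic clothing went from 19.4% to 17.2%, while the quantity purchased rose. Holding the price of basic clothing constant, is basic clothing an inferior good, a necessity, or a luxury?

necessity

Quantity rises but the budget share falls as income rises, so 0 < η < 1.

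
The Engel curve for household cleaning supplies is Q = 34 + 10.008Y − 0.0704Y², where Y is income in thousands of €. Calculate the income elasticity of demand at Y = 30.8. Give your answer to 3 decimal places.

At Y = 30.8: Q = 275.4621.
dQ/dY = 10.008 − 0.1408Y = 5.67136.
η = (dQ/dY)·(Y/Q) = 5.67136 × (30.8/275.4621) = 0.634.

0.634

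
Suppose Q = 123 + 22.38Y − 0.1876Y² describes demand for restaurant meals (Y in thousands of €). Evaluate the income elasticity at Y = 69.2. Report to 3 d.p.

At Y = 69.2: Q = 773.3471.
dQ/dY = 22.38 − 0.3752Y = -3.58384.
η = (dQ/dY)·(Y/Q) = -3.58384 × (69.2/773.3471) = -0.321.

-0.321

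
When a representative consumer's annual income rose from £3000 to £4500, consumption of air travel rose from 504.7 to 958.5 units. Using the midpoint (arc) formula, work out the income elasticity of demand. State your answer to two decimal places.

ΔQ = 958.5 − 504.7 = 453.8; midpoint Q̄ = (504.7 + 958.5)/2 = 731.6.
ΔI = 4500 − 3000 = 1500; midpoint Ī = (3000 + 4500)/2 = 3750.
η = (ΔQ/Q̄) ÷ (ΔI/Ī) = (453.8/731.6) ÷ (1500/3750) = 1.55.

1.55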